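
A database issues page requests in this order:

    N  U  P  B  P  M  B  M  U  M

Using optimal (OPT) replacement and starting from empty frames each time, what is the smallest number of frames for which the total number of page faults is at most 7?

2

f=1: 10 faults
f=2: 6 faults
f=3: 5 faults
f=4: 5 faults
f=5: 5 faults
Smallest f with faults ≤ 7 is 2.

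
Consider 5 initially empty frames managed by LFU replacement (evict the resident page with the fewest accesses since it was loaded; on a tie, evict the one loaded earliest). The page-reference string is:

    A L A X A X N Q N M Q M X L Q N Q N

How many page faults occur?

A: fault, frames [A]
L: fault, frames [A, L]
A: hit
X: fault, frames [A, L, X]
A: hit
X: hit
N: fault, frames [A, L, X, N]
Q: fault, frames [A, L, X, N, Q]
N: hit
M: fault, evict L, frames [A, X, N, Q, M]
Q: hit
M: hit
X: hit
L: fault, evict N, frames [A, X, Q, M, L]
Q: hit
N: fault, evict L, frames [A, X, Q, M, N]
Q: hit
N: hit
Page faults: 8.

8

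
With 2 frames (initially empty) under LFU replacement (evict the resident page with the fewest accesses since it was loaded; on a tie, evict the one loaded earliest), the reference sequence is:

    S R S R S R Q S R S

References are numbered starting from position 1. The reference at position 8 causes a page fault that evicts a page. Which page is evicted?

pos 1: S → miss, frames {S}
pos 2: R → miss, frames {S,R}
pos 3: S → hit
pos 4: R → hit
pos 5: S → hit
pos 6: R → hit
pos 7: Q → miss, evict S, frames {R,Q}
pos 8: S → miss, evict Q, frames {R,S}
At position 8, page Q is evicted.

Q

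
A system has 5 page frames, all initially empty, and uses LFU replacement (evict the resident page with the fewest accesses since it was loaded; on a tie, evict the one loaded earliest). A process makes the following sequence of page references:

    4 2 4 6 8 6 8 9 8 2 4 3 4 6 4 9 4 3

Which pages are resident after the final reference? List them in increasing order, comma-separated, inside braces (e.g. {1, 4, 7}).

4 → miss, frames (4)
2 → miss, frames (4 2)
4 → hit
6 → miss, frames (4 2 6)
8 → miss, frames (4 2 6 8)
6 → hit
8 → hit
9 → miss, frames (4 2 6 8 9)
8 → hit
2 → hit
4 → hit
3 → miss, evict 9, frames (4 2 6 8 3)
4 → hit
6 → hit
4 → hit
9 → miss, evict 3, frames (4 2 6 8 9)
4 → hit
3 → miss, evict 9, frames (4 2 6 8 3)

{2, 3, 4, 6, 8}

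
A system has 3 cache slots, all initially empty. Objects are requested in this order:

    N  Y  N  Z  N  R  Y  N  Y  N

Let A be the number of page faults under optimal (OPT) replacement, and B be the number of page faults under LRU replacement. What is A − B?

-1

Under OPT: F F . F . F . . . . → 4 faults.
Under LRU: F F . F . F F . . . → 5 faults.
A − B = 4 − 5 = -1.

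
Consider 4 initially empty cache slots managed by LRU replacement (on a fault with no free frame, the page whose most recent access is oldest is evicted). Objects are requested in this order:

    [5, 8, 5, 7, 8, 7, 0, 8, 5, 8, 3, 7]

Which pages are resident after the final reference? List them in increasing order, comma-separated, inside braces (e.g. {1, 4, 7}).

5 -> miss, frames (5)
8 -> miss, frames (5 8)
5 -> hit
7 -> miss, frames (8 5 7)
8 -> hit
7 -> hit
0 -> miss, frames (5 8 7 0)
8 -> hit
5 -> hit
8 -> hit
3 -> miss, evict 7, frames (0 5 8 3)
7 -> miss, evict 0, frames (5 8 3 7)

{3, 5, 7, 8}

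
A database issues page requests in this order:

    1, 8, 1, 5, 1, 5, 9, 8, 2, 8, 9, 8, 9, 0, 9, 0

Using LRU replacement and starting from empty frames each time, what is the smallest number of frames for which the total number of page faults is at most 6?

4

f=1: 16 faults
f=2: 8 faults
f=3: 7 faults
f=4: 6 faults
f=5: 6 faults
f=6: 6 faults
Smallest f with faults ≤ 6 is 4.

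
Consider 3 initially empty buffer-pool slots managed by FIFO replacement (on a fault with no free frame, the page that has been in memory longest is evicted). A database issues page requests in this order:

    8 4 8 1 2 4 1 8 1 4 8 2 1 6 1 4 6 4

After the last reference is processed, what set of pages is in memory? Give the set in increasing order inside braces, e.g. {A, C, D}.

{1, 4, 6}

8 -> fault, frames [8]
4 -> fault, frames [8, 4]
8 -> hit
1 -> fault, frames [8, 4, 1]
2 -> fault, evict 8, frames [4, 1, 2]
4 -> hit
1 -> hit
8 -> fault, evict 4, frames [1, 2, 8]
1 -> hit
4 -> fault, evict 1, frames [2, 8, 4]
8 -> hit
2 -> hit
1 -> fault, evict 2, frames [8, 4, 1]
6 -> fault, evict 8, frames [4, 1, 6]
1 -> hit
4 -> hit
6 -> hit
4 -> hit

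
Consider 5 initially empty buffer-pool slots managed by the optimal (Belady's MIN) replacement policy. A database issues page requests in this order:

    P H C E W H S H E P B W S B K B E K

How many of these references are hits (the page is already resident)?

10

P -> fault, frames {P}
H -> fault, frames {P,H}
C -> fault, frames {P,H,C}
E -> fault, frames {P,H,C,E}
W -> fault, frames {P,H,C,E,W}
H -> hit
S -> fault, evict C, frames {P,H,E,W,S}
H -> hit
E -> hit
P -> hit
B -> fault, evict H, frames {P,E,W,S,B}
W -> hit
S -> hit
B -> hit
K -> fault, evict S, frames {P,E,W,B,K}
B -> hit
E -> hit
K -> hit
Hits: 10.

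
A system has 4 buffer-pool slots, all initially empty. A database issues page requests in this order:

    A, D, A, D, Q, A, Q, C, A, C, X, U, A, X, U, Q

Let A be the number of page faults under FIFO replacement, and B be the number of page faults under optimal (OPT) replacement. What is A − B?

2

Under FIFO: F F . . F . . F . . F F F . . F → 8 faults.
Under OPT: F F . . F . . F . . F F . . . . → 6 faults.
A − B = 8 − 6 = 2.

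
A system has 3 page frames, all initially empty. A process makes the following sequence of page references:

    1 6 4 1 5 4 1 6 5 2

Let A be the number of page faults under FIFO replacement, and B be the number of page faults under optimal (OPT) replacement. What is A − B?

Under FIFO: F F F . F . F F . F → 7 faults.
Under OPT: F F F . F . . F . F → 6 faults.
A − B = 7 − 6 = 1.

1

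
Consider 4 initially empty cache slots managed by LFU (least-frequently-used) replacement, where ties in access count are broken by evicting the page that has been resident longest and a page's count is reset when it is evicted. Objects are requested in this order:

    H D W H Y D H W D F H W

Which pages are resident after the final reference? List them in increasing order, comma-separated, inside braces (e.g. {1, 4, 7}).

{D, F, H, W}

H -> miss, frames (H)
D -> miss, frames (H D)
W -> miss, frames (H D W)
H -> hit
Y -> miss, frames (H D W Y)
D -> hit
H -> hit
W -> hit
D -> hit
F -> miss, evict Y, frames (H D W F)
H -> hit
W -> hit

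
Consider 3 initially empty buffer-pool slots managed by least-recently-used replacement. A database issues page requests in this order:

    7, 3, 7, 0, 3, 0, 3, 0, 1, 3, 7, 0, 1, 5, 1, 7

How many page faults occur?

9

7: fault, frames {7}
3: fault, frames {7,3}
7: hit
0: fault, frames {3,7,0}
3: hit
0: hit
3: hit
0: hit
1: fault, evict 7, frames {3,0,1}
3: hit
7: fault, evict 0, frames {1,3,7}
0: fault, evict 1, frames {3,7,0}
1: fault, evict 3, frames {7,0,1}
5: fault, evict 7, frames {0,1,5}
1: hit
7: fault, evict 0, frames {5,1,7}
Page faults: 9.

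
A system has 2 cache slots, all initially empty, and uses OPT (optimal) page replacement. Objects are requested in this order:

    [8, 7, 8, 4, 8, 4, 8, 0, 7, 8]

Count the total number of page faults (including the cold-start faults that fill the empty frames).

8: fault, frames {8}
7: fault, frames {8,7}
8: hit
4: fault, evict 7, frames {8,4}
8: hit
4: hit
8: hit
0: fault, evict 4, frames {8,0}
7: fault, evict 0, frames {8,7}
8: hit
Page faults: 5.

5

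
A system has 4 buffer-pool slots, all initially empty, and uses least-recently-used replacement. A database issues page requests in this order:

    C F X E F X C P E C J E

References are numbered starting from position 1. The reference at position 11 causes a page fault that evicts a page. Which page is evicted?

X

pos 1: C → fault, frames [C]
pos 2: F → fault, frames [C, F]
pos 3: X → fault, frames [C, F, X]
pos 4: E → fault, frames [C, F, X, E]
pos 5: F → hit
pos 6: X → hit
pos 7: C → hit
pos 8: P → fault, evict E, frames [F, X, C, P]
pos 9: E → fault, evict F, frames [X, C, P, E]
pos 10: C → hit
pos 11: J → fault, evict X, frames [P, E, C, J]
At position 11, page X is evicted.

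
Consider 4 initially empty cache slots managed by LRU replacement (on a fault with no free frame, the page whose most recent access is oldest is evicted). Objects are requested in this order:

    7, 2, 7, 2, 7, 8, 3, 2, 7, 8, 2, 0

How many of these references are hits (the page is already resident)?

7 → miss, frames [7]
2 → miss, frames [7, 2]
7 → hit
2 → hit
7 → hit
8 → miss, frames [2, 7, 8]
3 → miss, frames [2, 7, 8, 3]
2 → hit
7 → hit
8 → hit
2 → hit
0 → miss, evict 3, frames [7, 8, 2, 0]
Hits: 7.

7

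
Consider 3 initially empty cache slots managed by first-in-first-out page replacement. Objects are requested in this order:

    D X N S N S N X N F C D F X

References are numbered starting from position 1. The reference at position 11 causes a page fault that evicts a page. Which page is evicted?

pos 1: D -> fault, frames {D}
pos 2: X -> fault, frames {D,X}
pos 3: N -> fault, frames {D,X,N}
pos 4: S -> fault, evict D, frames {X,N,S}
pos 5: N -> hit
pos 6: S -> hit
pos 7: N -> hit
pos 8: X -> hit
pos 9: N -> hit
pos 10: F -> fault, evict X, frames {N,S,F}
pos 11: C -> fault, evict N, frames {S,F,C}
At position 11, page N is evicted.

N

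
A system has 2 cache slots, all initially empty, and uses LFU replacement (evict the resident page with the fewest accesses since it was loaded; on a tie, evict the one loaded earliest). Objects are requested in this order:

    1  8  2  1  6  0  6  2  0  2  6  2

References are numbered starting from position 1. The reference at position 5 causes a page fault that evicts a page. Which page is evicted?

2

pos 1: 1: fault, frames (1)
pos 2: 8: fault, frames (1 8)
pos 3: 2: fault, evict 1, frames (8 2)
pos 4: 1: fault, evict 8, frames (2 1)
pos 5: 6: fault, evict 2, frames (1 6)
At position 5, page 2 is evicted.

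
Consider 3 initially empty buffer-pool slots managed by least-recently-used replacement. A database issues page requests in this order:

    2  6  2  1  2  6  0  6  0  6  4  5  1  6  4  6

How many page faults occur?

9

2 → miss, frames {2}
6 → miss, frames {2,6}
2 → hit
1 → miss, frames {6,2,1}
2 → hit
6 → hit
0 → miss, evict 1, frames {2,6,0}
6 → hit
0 → hit
6 → hit
4 → miss, evict 2, frames {0,6,4}
5 → miss, evict 0, frames {6,4,5}
1 → miss, evict 6, frames {4,5,1}
6 → miss, evict 4, frames {5,1,6}
4 → miss, evict 5, frames {1,6,4}
6 → hit
Page faults: 9.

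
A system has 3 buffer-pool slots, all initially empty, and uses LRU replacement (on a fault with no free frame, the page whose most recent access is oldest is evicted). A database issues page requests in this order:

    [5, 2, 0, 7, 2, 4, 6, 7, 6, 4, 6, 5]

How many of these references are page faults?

5 → fault, frames [5]
2 → fault, frames [5, 2]
0 → fault, frames [5, 2, 0]
7 → fault, evict 5, frames [2, 0, 7]
2 → hit
4 → fault, evict 0, frames [7, 2, 4]
6 → fault, evict 7, frames [2, 4, 6]
7 → fault, evict 2, frames [4, 6, 7]
6 → hit
4 → hit
6 → hit
5 → fault, evict 7, frames [4, 6, 5]
Page faults: 8.

8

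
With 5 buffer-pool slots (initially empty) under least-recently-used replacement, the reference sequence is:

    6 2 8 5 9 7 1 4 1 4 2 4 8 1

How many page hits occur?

4

6: fault, frames (6)
2: fault, frames (6 2)
8: fault, frames (6 2 8)
5: fault, frames (6 2 8 5)
9: fault, frames (6 2 8 5 9)
7: fault, evict 6, frames (2 8 5 9 7)
1: fault, evict 2, frames (8 5 9 7 1)
4: fault, evict 8, frames (5 9 7 1 4)
1: hit
4: hit
2: fault, evict 5, frames (9 7 1 4 2)
4: hit
8: fault, evict 9, frames (7 1 2 4 8)
1: hit
Hits: 4.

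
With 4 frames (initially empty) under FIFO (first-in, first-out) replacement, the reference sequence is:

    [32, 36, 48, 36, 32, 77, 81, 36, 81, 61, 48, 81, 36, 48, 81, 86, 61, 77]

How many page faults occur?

32: fault, frames (32)
36: fault, frames (32 36)
48: fault, frames (32 36 48)
36: hit
32: hit
77: fault, frames (32 36 48 77)
81: fault, evict 32, frames (36 48 77 81)
36: hit
81: hit
61: fault, evict 36, frames (48 77 81 61)
48: hit
81: hit
36: fault, evict 48, frames (77 81 61 36)
48: fault, evict 77, frames (81 61 36 48)
81: hit
86: fault, evict 81, frames (61 36 48 86)
61: hit
77: fault, evict 61, frames (36 48 86 77)
Page faults: 10.

10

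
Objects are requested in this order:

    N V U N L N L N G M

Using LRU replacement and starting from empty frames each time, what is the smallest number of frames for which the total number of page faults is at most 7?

2

f=1: 10 faults
f=2: 7 faults
f=3: 6 faults
f=4: 6 faults
f=5: 6 faults
f=6: 6 faults
Smallest f with faults ≤ 7 is 2.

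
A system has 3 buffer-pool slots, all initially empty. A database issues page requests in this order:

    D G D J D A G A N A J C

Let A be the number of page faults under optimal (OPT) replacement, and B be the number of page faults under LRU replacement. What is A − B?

Under OPT: F F . F . F . . F . . F → 6 faults.
Under LRU: F F . F . F F . F . F F → 8 faults.
A − B = 6 − 8 = -2.

-2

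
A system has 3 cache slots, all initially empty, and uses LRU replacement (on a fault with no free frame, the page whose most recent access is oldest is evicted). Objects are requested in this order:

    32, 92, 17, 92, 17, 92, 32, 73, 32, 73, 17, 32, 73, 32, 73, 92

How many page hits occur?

32 → miss, frames {32}
92 → miss, frames {32,92}
17 → miss, frames {32,92,17}
92 → hit
17 → hit
92 → hit
32 → hit
73 → miss, evict 17, frames {92,32,73}
32 → hit
73 → hit
17 → miss, evict 92, frames {32,73,17}
32 → hit
73 → hit
32 → hit
73 → hit
92 → miss, evict 17, frames {32,73,92}
Hits: 10.

10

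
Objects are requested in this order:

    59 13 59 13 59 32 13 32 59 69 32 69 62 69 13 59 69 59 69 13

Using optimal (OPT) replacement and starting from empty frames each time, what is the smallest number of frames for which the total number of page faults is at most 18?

2

f=1: 20 faults
f=2: 9 faults
f=3: 6 faults
f=4: 5 faults
f=5: 5 faults
Smallest f with faults ≤ 18 is 2.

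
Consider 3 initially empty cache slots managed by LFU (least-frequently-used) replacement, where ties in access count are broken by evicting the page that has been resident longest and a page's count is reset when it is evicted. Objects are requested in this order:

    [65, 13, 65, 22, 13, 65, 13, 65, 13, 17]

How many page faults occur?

4

65 -> fault, frames {65}
13 -> fault, frames {65,13}
65 -> hit
22 -> fault, frames {65,13,22}
13 -> hit
65 -> hit
13 -> hit
65 -> hit
13 -> hit
17 -> fault, evict 22, frames {65,13,17}
Page faults: 4.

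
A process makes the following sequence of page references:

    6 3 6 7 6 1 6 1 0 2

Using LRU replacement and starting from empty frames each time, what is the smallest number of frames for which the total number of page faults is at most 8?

f=1: 10 faults
f=2: 6 faults
f=3: 6 faults
f=4: 6 faults
f=5: 6 faults
f=6: 6 faults
Smallest f with faults ≤ 8 is 2.

2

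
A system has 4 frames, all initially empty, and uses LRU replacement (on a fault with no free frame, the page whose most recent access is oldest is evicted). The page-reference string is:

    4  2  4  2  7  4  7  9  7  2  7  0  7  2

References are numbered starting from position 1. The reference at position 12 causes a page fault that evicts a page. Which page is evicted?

4

pos 1: 4 -> miss, frames [4]
pos 2: 2 -> miss, frames [4, 2]
pos 3: 4 -> hit
pos 4: 2 -> hit
pos 5: 7 -> miss, frames [4, 2, 7]
pos 6: 4 -> hit
pos 7: 7 -> hit
pos 8: 9 -> miss, frames [2, 4, 7, 9]
pos 9: 7 -> hit
pos 10: 2 -> hit
pos 11: 7 -> hit
pos 12: 0 -> miss, evict 4, frames [9, 2, 7, 0]
At position 12, page 4 is evicted.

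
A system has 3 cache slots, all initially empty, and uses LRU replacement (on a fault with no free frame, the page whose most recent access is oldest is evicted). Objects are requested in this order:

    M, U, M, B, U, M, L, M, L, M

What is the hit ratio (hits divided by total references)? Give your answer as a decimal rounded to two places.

0.60

M -> fault, frames [M]
U -> fault, frames [M, U]
M -> hit
B -> fault, frames [U, M, B]
U -> hit
M -> hit
L -> fault, evict B, frames [U, M, L]
M -> hit
L -> hit
M -> hit
Hits: 6 of 10 references → 6/10 = 0.6000.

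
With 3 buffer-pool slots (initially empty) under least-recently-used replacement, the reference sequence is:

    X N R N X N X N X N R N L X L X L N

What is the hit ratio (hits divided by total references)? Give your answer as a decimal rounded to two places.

0.72

X: fault, frames [X]
N: fault, frames [X, N]
R: fault, frames [X, N, R]
N: hit
X: hit
N: hit
X: hit
N: hit
X: hit
N: hit
R: hit
N: hit
L: fault, evict X, frames [R, N, L]
X: fault, evict R, frames [N, L, X]
L: hit
X: hit
L: hit
N: hit
Hits: 13 of 18 references → 13/18 = 0.7222.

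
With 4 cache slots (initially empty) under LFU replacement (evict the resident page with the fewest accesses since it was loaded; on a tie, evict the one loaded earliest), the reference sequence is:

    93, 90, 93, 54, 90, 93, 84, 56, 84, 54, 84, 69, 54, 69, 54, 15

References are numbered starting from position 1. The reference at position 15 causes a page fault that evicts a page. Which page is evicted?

69

pos 1: 93 -> miss, frames (93)
pos 2: 90 -> miss, frames (93 90)
pos 3: 93 -> hit
pos 4: 54 -> miss, frames (93 90 54)
pos 5: 90 -> hit
pos 6: 93 -> hit
pos 7: 84 -> miss, frames (93 90 54 84)
pos 8: 56 -> miss, evict 54, frames (93 90 84 56)
pos 9: 84 -> hit
pos 10: 54 -> miss, evict 56, frames (93 90 84 54)
pos 11: 84 -> hit
pos 12: 69 -> miss, evict 54, frames (93 90 84 69)
pos 13: 54 -> miss, evict 69, frames (93 90 84 54)
pos 14: 69 -> miss, evict 54, frames (93 90 84 69)
pos 15: 54 -> miss, evict 69, frames (93 90 84 54)
At position 15, page 69 is evicted.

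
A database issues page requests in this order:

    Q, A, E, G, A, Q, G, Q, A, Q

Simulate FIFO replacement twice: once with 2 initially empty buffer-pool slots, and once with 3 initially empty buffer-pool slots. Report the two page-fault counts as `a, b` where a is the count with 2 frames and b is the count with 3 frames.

2 frames: F F F F F F F . F F → 9 faults.
3 frames: F F F F . F . . F . → 6 faults.
6 < 9: adding a frame reduced faults, as is typical.

9, 6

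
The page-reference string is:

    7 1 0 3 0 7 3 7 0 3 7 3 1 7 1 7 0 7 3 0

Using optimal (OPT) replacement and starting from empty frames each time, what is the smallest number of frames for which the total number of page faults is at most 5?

4

f=1: 20 faults
f=2: 10 faults
f=3: 6 faults
f=4: 4 faults
Smallest f with faults ≤ 5 is 4.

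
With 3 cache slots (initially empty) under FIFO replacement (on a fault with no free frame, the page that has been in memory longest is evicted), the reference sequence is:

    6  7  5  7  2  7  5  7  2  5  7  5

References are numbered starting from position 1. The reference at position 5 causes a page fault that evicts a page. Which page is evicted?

6

pos 1: 6 → fault, frames [6]
pos 2: 7 → fault, frames [6, 7]
pos 3: 5 → fault, frames [6, 7, 5]
pos 4: 7 → hit
pos 5: 2 → fault, evict 6, frames [7, 5, 2]
At position 5, page 6 is evicted.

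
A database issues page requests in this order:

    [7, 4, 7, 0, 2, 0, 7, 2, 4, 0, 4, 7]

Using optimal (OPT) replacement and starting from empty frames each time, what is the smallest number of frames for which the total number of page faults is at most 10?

2

f=1: 12 faults
f=2: 8 faults
f=3: 5 faults
f=4: 4 faults
Smallest f with faults ≤ 10 is 2.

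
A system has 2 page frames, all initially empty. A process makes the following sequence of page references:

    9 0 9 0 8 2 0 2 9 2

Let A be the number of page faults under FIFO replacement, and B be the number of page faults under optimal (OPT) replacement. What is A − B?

2

Under FIFO: F F . . F F F . F F → 7 faults.
Under OPT: F F . . F F . . F . → 5 faults.
A − B = 7 − 5 = 2.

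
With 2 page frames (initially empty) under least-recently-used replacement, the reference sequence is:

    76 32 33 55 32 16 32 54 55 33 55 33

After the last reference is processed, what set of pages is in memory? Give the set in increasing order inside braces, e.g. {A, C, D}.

{33, 55}

76 → fault, frames [76]
32 → fault, frames [76, 32]
33 → fault, evict 76, frames [32, 33]
55 → fault, evict 32, frames [33, 55]
32 → fault, evict 33, frames [55, 32]
16 → fault, evict 55, frames [32, 16]
32 → hit
54 → fault, evict 16, frames [32, 54]
55 → fault, evict 32, frames [54, 55]
33 → fault, evict 54, frames [55, 33]
55 → hit
33 → hit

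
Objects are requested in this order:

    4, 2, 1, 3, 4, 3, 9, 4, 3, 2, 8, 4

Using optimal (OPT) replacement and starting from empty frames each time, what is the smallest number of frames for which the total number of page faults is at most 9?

f=1: 12 faults
f=2: 8 faults
f=3: 7 faults
f=4: 6 faults
f=5: 6 faults
f=6: 6 faults
Smallest f with faults ≤ 9 is 2.

2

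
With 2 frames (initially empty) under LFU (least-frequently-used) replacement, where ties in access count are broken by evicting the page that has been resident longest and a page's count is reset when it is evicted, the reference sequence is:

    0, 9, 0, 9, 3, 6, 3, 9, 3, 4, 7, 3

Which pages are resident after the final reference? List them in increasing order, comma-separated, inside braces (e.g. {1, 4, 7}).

0 -> fault, frames [0]
9 -> fault, frames [0, 9]
0 -> hit
9 -> hit
3 -> fault, evict 0, frames [9, 3]
6 -> fault, evict 3, frames [9, 6]
3 -> fault, evict 6, frames [9, 3]
9 -> hit
3 -> hit
4 -> fault, evict 3, frames [9, 4]
7 -> fault, evict 4, frames [9, 7]
3 -> fault, evict 7, frames [9, 3]

{3, 9}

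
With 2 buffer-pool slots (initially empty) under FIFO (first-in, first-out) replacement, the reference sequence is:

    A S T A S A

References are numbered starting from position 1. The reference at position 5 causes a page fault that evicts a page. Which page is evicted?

pos 1: A -> fault, frames {A}
pos 2: S -> fault, frames {A,S}
pos 3: T -> fault, evict A, frames {S,T}
pos 4: A -> fault, evict S, frames {T,A}
pos 5: S -> fault, evict T, frames {A,S}
At position 5, page T is evicted.

T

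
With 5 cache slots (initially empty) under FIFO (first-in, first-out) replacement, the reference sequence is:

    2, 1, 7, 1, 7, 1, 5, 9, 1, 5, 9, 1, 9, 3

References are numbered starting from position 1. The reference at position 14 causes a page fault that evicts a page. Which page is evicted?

pos 1: 2 → fault, frames [2]
pos 2: 1 → fault, frames [2, 1]
pos 3: 7 → fault, frames [2, 1, 7]
pos 4: 1 → hit
pos 5: 7 → hit
pos 6: 1 → hit
pos 7: 5 → fault, frames [2, 1, 7, 5]
pos 8: 9 → fault, frames [2, 1, 7, 5, 9]
pos 9: 1 → hit
pos 10: 5 → hit
pos 11: 9 → hit
pos 12: 1 → hit
pos 13: 9 → hit
pos 14: 3 → fault, evict 2, frames [1, 7, 5, 9, 3]
At position 14, page 2 is evicted.

2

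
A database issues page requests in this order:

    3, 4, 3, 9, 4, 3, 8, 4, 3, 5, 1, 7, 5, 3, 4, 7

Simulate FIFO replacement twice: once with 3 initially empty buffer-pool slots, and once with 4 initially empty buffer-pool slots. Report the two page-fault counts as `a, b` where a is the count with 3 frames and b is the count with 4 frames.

10, 9

3 frames: F F . F . . F . F F F F . F F . → 10 faults.
4 frames: F F . F . . F . . F F F . F F . → 9 faults.
9 < 10: adding a frame reduced faults, as is typical.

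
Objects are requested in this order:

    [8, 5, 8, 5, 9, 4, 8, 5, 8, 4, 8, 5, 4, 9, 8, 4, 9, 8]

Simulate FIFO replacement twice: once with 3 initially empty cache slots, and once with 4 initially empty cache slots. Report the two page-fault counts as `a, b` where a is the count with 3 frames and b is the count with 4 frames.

3 frames: F F . . F F F F . . . . . F . F . F → 9 faults.
4 frames: F F . . F F . . . . . . . . . . . . → 4 faults.
4 < 9: adding a frame reduced faults, as is typical.

9, 4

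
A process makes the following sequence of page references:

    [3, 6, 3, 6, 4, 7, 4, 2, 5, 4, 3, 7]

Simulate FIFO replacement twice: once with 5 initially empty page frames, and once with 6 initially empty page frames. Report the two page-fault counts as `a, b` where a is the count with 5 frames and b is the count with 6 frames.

7, 6

5 frames: F F . . F F . F F . F . → 7 faults.
6 frames: F F . . F F . F F . . . → 6 faults.
6 < 7: adding a frame reduced faults, as is typical.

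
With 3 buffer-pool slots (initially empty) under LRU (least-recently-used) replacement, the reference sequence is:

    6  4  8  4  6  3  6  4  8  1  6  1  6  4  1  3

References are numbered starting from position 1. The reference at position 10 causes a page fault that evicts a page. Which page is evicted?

pos 1: 6: fault, frames [6]
pos 2: 4: fault, frames [6, 4]
pos 3: 8: fault, frames [6, 4, 8]
pos 4: 4: hit
pos 5: 6: hit
pos 6: 3: fault, evict 8, frames [4, 6, 3]
pos 7: 6: hit
pos 8: 4: hit
pos 9: 8: fault, evict 3, frames [6, 4, 8]
pos 10: 1: fault, evict 6, frames [4, 8, 1]
At position 10, page 6 is evicted.

6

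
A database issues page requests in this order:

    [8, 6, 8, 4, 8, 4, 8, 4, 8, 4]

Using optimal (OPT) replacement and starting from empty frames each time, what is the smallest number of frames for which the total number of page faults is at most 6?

2

f=1: 10 faults
f=2: 3 faults
f=3: 3 faults
Smallest f with faults ≤ 6 is 2.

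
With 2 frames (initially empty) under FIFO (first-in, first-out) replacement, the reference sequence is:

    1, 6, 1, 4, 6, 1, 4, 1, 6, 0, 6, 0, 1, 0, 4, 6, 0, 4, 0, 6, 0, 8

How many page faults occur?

1 → fault, frames (1)
6 → fault, frames (1 6)
1 → hit
4 → fault, evict 1, frames (6 4)
6 → hit
1 → fault, evict 6, frames (4 1)
4 → hit
1 → hit
6 → fault, evict 4, frames (1 6)
0 → fault, evict 1, frames (6 0)
6 → hit
0 → hit
1 → fault, evict 6, frames (0 1)
0 → hit
4 → fault, evict 0, frames (1 4)
6 → fault, evict 1, frames (4 6)
0 → fault, evict 4, frames (6 0)
4 → fault, evict 6, frames (0 4)
0 → hit
6 → fault, evict 0, frames (4 6)
0 → fault, evict 4, frames (6 0)
8 → fault, evict 6, frames (0 8)
Page faults: 14.

14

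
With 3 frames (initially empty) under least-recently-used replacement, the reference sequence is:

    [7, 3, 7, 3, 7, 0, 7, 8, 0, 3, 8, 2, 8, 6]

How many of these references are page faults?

7

7 -> miss, frames (7)
3 -> miss, frames (7 3)
7 -> hit
3 -> hit
7 -> hit
0 -> miss, frames (3 7 0)
7 -> hit
8 -> miss, evict 3, frames (0 7 8)
0 -> hit
3 -> miss, evict 7, frames (8 0 3)
8 -> hit
2 -> miss, evict 0, frames (3 8 2)
8 -> hit
6 -> miss, evict 3, frames (2 8 6)
Page faults: 7.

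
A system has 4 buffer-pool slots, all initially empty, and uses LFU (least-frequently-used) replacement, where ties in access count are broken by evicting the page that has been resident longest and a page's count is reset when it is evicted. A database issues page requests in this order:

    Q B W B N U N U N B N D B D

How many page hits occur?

Q -> miss, frames [Q]
B -> miss, frames [Q, B]
W -> miss, frames [Q, B, W]
B -> hit
N -> miss, frames [Q, B, W, N]
U -> miss, evict Q, frames [B, W, N, U]
N -> hit
U -> hit
N -> hit
B -> hit
N -> hit
D -> miss, evict W, frames [B, N, U, D]
B -> hit
D -> hit
Hits: 8.

8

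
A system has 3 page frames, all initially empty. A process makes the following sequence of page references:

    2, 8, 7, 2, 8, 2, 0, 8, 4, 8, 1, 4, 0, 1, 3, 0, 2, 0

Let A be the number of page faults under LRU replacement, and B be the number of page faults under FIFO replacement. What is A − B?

-1

Under LRU: F F F . . . F . F . F . F . F . F . → 9 faults.
Under FIFO: F F F . . . F . F F F . F . F . F . → 10 faults.
A − B = 9 − 10 = -1.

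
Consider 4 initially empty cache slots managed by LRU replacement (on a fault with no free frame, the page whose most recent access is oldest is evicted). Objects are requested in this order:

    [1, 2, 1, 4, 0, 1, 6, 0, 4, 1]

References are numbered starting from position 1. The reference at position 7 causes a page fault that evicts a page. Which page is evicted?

2

pos 1: 1: fault, frames (1)
pos 2: 2: fault, frames (1 2)
pos 3: 1: hit
pos 4: 4: fault, frames (2 1 4)
pos 5: 0: fault, frames (2 1 4 0)
pos 6: 1: hit
pos 7: 6: fault, evict 2, frames (4 0 1 6)
At position 7, page 2 is evicted.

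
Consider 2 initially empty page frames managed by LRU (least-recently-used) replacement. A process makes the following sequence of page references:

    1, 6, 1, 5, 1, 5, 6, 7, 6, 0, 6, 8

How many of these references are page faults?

7

1 → miss, frames [1]
6 → miss, frames [1, 6]
1 → hit
5 → miss, evict 6, frames [1, 5]
1 → hit
5 → hit
6 → miss, evict 1, frames [5, 6]
7 → miss, evict 5, frames [6, 7]
6 → hit
0 → miss, evict 7, frames [6, 0]
6 → hit
8 → miss, evict 0, frames [6, 8]
Page faults: 7.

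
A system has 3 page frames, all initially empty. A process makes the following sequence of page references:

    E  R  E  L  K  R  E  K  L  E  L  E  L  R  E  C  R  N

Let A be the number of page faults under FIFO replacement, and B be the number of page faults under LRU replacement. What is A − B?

-2

Under FIFO: F F . F F . F . . . . . . F . F . F → 8 faults.
Under LRU: F F . F F F F . F . . . . F . F . F → 10 faults.
A − B = 8 − 10 = -2.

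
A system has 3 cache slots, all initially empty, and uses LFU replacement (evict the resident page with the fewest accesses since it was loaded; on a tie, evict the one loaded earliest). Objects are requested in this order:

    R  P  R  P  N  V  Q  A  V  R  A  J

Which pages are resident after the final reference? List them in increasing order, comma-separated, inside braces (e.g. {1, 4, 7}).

{J, P, R}

R: fault, frames {R}
P: fault, frames {R,P}
R: hit
P: hit
N: fault, frames {R,P,N}
V: fault, evict N, frames {R,P,V}
Q: fault, evict V, frames {R,P,Q}
A: fault, evict Q, frames {R,P,A}
V: fault, evict A, frames {R,P,V}
R: hit
A: fault, evict V, frames {R,P,A}
J: fault, evict A, frames {R,P,J}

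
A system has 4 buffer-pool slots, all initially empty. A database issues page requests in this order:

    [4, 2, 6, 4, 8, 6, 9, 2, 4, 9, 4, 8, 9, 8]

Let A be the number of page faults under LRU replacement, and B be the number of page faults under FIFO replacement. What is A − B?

Under LRU: F F F . F . F F F . . F . . → 8 faults.
Under FIFO: F F F . F . F . F . . . . . → 6 faults.
A − B = 8 − 6 = 2.

2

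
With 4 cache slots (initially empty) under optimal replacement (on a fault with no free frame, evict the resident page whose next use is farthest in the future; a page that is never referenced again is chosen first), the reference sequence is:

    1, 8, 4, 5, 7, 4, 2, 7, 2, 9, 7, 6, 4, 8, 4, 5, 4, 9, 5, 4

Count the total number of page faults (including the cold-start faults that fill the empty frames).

1: fault, frames {1}
8: fault, frames {1,8}
4: fault, frames {1,8,4}
5: fault, frames {1,8,4,5}
7: fault, evict 1, frames {8,4,5,7}
4: hit
2: fault, evict 5, frames {8,4,7,2}
7: hit
2: hit
9: fault, evict 2, frames {8,4,7,9}
7: hit
6: fault, evict 7, frames {8,4,9,6}
4: hit
8: hit
4: hit
5: fault, evict 6, frames {8,4,9,5}
4: hit
9: hit
5: hit
4: hit
Page faults: 9.

9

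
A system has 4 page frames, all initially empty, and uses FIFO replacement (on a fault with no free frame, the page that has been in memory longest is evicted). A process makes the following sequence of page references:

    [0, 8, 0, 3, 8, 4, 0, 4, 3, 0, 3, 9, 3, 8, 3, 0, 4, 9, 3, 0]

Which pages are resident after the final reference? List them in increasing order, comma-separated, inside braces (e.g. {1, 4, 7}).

0 -> miss, frames (0)
8 -> miss, frames (0 8)
0 -> hit
3 -> miss, frames (0 8 3)
8 -> hit
4 -> miss, frames (0 8 3 4)
0 -> hit
4 -> hit
3 -> hit
0 -> hit
3 -> hit
9 -> miss, evict 0, frames (8 3 4 9)
3 -> hit
8 -> hit
3 -> hit
0 -> miss, evict 8, frames (3 4 9 0)
4 -> hit
9 -> hit
3 -> hit
0 -> hit

{0, 3, 4, 9}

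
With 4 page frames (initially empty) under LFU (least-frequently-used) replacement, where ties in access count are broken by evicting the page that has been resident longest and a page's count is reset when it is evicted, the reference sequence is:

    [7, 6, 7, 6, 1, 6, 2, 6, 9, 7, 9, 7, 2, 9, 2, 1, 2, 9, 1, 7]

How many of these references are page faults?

7: fault, frames {7}
6: fault, frames {7,6}
7: hit
6: hit
1: fault, frames {7,6,1}
6: hit
2: fault, frames {7,6,1,2}
6: hit
9: fault, evict 1, frames {7,6,2,9}
7: hit
9: hit
7: hit
2: hit
9: hit
2: hit
1: fault, evict 2, frames {7,6,9,1}
2: fault, evict 1, frames {7,6,9,2}
9: hit
1: fault, evict 2, frames {7,6,9,1}
7: hit
Page faults: 8.

8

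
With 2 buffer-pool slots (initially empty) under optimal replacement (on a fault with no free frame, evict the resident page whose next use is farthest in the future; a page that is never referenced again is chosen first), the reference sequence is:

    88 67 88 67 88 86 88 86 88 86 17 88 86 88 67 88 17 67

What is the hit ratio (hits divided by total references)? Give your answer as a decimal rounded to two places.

0.61

88 -> miss, frames (88)
67 -> miss, frames (88 67)
88 -> hit
67 -> hit
88 -> hit
86 -> miss, evict 67, frames (88 86)
88 -> hit
86 -> hit
88 -> hit
86 -> hit
17 -> miss, evict 86, frames (88 17)
88 -> hit
86 -> miss, evict 17, frames (88 86)
88 -> hit
67 -> miss, evict 86, frames (88 67)
88 -> hit
17 -> miss, evict 88, frames (67 17)
67 -> hit
Hits: 11 of 18 references → 11/18 = 0.6111.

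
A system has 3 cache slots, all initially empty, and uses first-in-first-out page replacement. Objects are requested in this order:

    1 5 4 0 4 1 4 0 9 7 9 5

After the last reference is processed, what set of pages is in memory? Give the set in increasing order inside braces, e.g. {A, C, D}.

{5, 7, 9}

1 → fault, frames (1)
5 → fault, frames (1 5)
4 → fault, frames (1 5 4)
0 → fault, evict 1, frames (5 4 0)
4 → hit
1 → fault, evict 5, frames (4 0 1)
4 → hit
0 → hit
9 → fault, evict 4, frames (0 1 9)
7 → fault, evict 0, frames (1 9 7)
9 → hit
5 → fault, evict 1, frames (9 7 5)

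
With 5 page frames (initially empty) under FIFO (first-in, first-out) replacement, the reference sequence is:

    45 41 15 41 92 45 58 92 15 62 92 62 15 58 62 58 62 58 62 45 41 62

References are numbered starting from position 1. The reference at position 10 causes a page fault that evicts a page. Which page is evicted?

pos 1: 45: miss, frames [45]
pos 2: 41: miss, frames [45, 41]
pos 3: 15: miss, frames [45, 41, 15]
pos 4: 41: hit
pos 5: 92: miss, frames [45, 41, 15, 92]
pos 6: 45: hit
pos 7: 58: miss, frames [45, 41, 15, 92, 58]
pos 8: 92: hit
pos 9: 15: hit
pos 10: 62: miss, evict 45, frames [41, 15, 92, 58, 62]
At position 10, page 45 is evicted.

45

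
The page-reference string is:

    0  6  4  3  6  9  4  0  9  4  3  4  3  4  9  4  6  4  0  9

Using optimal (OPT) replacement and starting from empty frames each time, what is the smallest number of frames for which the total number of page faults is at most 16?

2

f=1: 20 faults
f=2: 13 faults
f=3: 9 faults
f=4: 6 faults
f=5: 5 faults
Smallest f with faults ≤ 16 is 2.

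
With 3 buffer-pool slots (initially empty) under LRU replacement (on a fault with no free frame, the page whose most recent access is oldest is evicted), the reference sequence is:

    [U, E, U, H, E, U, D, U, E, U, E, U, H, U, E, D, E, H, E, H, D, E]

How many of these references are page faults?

U -> fault, frames (U)
E -> fault, frames (U E)
U -> hit
H -> fault, frames (E U H)
E -> hit
U -> hit
D -> fault, evict H, frames (E U D)
U -> hit
E -> hit
U -> hit
E -> hit
U -> hit
H -> fault, evict D, frames (E U H)
U -> hit
E -> hit
D -> fault, evict H, frames (U E D)
E -> hit
H -> fault, evict U, frames (D E H)
E -> hit
H -> hit
D -> hit
E -> hit
Page faults: 7.

7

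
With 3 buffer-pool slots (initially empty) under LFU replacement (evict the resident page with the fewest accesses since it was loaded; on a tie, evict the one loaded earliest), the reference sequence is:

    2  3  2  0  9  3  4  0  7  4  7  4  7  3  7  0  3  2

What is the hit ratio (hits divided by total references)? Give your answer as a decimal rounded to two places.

0.28

2 → miss, frames {2}
3 → miss, frames {2,3}
2 → hit
0 → miss, frames {2,3,0}
9 → miss, evict 3, frames {2,0,9}
3 → miss, evict 0, frames {2,9,3}
4 → miss, evict 9, frames {2,3,4}
0 → miss, evict 3, frames {2,4,0}
7 → miss, evict 4, frames {2,0,7}
4 → miss, evict 0, frames {2,7,4}
7 → hit
4 → hit
7 → hit
3 → miss, evict 2, frames {7,4,3}
7 → hit
0 → miss, evict 3, frames {7,4,0}
3 → miss, evict 0, frames {7,4,3}
2 → miss, evict 3, frames {7,4,2}
Hits: 5 of 18 references → 5/18 = 0.2778.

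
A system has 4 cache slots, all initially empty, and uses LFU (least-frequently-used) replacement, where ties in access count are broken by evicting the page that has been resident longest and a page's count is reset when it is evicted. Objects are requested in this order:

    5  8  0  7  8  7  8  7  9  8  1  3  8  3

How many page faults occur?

7

5: fault, frames [5]
8: fault, frames [5, 8]
0: fault, frames [5, 8, 0]
7: fault, frames [5, 8, 0, 7]
8: hit
7: hit
8: hit
7: hit
9: fault, evict 5, frames [8, 0, 7, 9]
8: hit
1: fault, evict 0, frames [8, 7, 9, 1]
3: fault, evict 9, frames [8, 7, 1, 3]
8: hit
3: hit
Page faults: 7.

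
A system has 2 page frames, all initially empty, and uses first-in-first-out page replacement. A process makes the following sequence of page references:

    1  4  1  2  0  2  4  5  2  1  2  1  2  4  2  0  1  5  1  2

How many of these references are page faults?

1: fault, frames {1}
4: fault, frames {1,4}
1: hit
2: fault, evict 1, frames {4,2}
0: fault, evict 4, frames {2,0}
2: hit
4: fault, evict 2, frames {0,4}
5: fault, evict 0, frames {4,5}
2: fault, evict 4, frames {5,2}
1: fault, evict 5, frames {2,1}
2: hit
1: hit
2: hit
4: fault, evict 2, frames {1,4}
2: fault, evict 1, frames {4,2}
0: fault, evict 4, frames {2,0}
1: fault, evict 2, frames {0,1}
5: fault, evict 0, frames {1,5}
1: hit
2: fault, evict 1, frames {5,2}
Page faults: 14.

14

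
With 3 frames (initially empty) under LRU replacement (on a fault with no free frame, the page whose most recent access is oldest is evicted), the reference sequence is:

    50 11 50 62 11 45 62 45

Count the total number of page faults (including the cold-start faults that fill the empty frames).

4

50 -> miss, frames [50]
11 -> miss, frames [50, 11]
50 -> hit
62 -> miss, frames [11, 50, 62]
11 -> hit
45 -> miss, evict 50, frames [62, 11, 45]
62 -> hit
45 -> hit
Page faults: 4.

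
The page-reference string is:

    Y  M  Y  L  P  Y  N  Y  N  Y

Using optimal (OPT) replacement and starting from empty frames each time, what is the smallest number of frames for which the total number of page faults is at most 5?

2

f=1: 10 faults
f=2: 5 faults
f=3: 5 faults
f=4: 5 faults
f=5: 5 faults
Smallest f with faults ≤ 5 is 2.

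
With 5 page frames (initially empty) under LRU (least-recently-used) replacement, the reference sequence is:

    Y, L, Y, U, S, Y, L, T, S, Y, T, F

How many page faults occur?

6

Y → fault, frames [Y]
L → fault, frames [Y, L]
Y → hit
U → fault, frames [L, Y, U]
S → fault, frames [L, Y, U, S]
Y → hit
L → hit
T → fault, frames [U, S, Y, L, T]
S → hit
Y → hit
T → hit
F → fault, evict U, frames [L, S, Y, T, F]
Page faults: 6.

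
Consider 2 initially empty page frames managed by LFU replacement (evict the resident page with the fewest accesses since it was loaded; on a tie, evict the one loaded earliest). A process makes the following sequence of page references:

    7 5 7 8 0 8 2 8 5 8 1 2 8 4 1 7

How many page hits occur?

7: fault, frames [7]
5: fault, frames [7, 5]
7: hit
8: fault, evict 5, frames [7, 8]
0: fault, evict 8, frames [7, 0]
8: fault, evict 0, frames [7, 8]
2: fault, evict 8, frames [7, 2]
8: fault, evict 2, frames [7, 8]
5: fault, evict 8, frames [7, 5]
8: fault, evict 5, frames [7, 8]
1: fault, evict 8, frames [7, 1]
2: fault, evict 1, frames [7, 2]
8: fault, evict 2, frames [7, 8]
4: fault, evict 8, frames [7, 4]
1: fault, evict 4, frames [7, 1]
7: hit
Hits: 2.

2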